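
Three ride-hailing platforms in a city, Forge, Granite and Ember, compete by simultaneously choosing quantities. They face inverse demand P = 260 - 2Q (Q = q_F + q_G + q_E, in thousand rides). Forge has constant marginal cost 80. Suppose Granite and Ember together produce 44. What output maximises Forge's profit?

23

With rivals' combined output fixed at 44, Forge's profit is π_F = (260 - 2·44 - 2q_F)q_F - (80q_F) = (172 - 2q_F)q_F - (80q_F).
∂π_F/∂q_F = 92 - 4q_F = 0, so q_F = 23.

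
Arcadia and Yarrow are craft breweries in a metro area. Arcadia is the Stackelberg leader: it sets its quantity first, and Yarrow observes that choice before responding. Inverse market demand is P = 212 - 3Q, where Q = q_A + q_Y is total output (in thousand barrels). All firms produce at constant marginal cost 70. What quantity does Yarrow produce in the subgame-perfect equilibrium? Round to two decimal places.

11.83

The follower Yarrow best-responds to any q_A: π_Y = (212 - 3Q)q_Y - 70q_Y.
Follower FOC: 142 - 3q_A - 6q_Y = 0, so q_Y(q_A) = (142 - 3q_A)/6.
Arcadia substitutes q_Y(q_A) into its own profit: π_A = q_A(212 - 3q_A - (142 - 3q_A)/2) - 70q_A = (141 - (3/2)q_A)q_A - 70q_A.
The leader's first-order condition 71 - 3q_A = 0 yields q_A = 71/3.
Then q_Y = (142 - 3·(71/3))/6 = 71/6.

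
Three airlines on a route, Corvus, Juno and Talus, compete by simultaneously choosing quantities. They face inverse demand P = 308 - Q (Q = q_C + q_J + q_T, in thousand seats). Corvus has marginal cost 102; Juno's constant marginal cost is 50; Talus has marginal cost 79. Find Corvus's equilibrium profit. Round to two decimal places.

Corvus's profit: π_C = (308 - Q)q_C - (102q_C). Setting ∂π_C/∂q_C = 0: 206 - 2q_C - (q_J + q_T) = 0.
Juno's profit: π_J = (308 - Q)q_J - (50q_J). Setting ∂π_J/∂q_J = 0: 258 - 2q_J - (q_C + q_T) = 0.
Talus's profit: π_T = (308 - Q)q_T - (79q_T). Setting ∂π_T/∂q_T = 0: 229 - 2q_T - (q_C + q_J) = 0.
Adding the 3 first-order conditions: 693 − 4Q = 0, so Q = 693/4.
Back-substituting: q_C = (206 − 693/4) = 131/4, q_J = (258 − 693/4) = 339/4, q_T = (229 − 693/4) = 223/4.
Price P = 308 - 693/4 = 539/4.
Corvus's profit: (539/4 - 102)·(131/4) = 1072.5625.

1072.56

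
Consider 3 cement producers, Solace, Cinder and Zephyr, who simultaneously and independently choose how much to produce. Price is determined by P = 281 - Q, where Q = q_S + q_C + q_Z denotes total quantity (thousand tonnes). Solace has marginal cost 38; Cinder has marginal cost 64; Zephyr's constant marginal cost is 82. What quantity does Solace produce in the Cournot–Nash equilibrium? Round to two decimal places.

Solace's profit: π_S = (281 - Q)q_S - (38q_S). Setting ∂π_S/∂q_S = 0: 243 - 2q_S - (q_C + q_Z) = 0.
Cinder's first-order condition: 217 - 2q_C - (q_S + q_Z) = 0.
Zephyr's profit: π_Z = (281 - Q)q_Z - (82q_Z). Setting ∂π_Z/∂q_Z = 0: 199 - 2q_Z - (q_S + q_C) = 0.
Summing all 3 equations gives 659 − 4Q = 0, hence Q = 659/4.
Back-substituting: q_S = (243 − 659/4) = 313/4, q_C = (217 − 659/4) = 209/4, q_Z = (199 − 659/4) = 137/4.

78.25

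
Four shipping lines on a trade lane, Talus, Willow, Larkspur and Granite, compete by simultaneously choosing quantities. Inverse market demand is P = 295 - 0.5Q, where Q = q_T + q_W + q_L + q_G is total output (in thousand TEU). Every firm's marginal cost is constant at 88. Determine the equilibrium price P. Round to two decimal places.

129.40

A representative firm's profit is π_i = q_i(295 - 0.5Q) - 88q_i.
First-order condition (treating rivals' output as given): 207 - q_i - (1/2)·Σ_{j≠i} q_j = 0.
With identical firms every q_j equals q_i, so Σ_{j≠i} q_j = 3q_i and 207 = (5/2)q_i, giving q_i = 414/5.
Total output Q = 1656/5, so price P = 295 - (1/2)·(1656/5) = 647/5.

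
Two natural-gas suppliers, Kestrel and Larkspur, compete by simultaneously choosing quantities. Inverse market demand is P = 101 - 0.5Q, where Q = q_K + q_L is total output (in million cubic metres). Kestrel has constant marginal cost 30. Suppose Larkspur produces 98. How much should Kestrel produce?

22

With the rival's output fixed at 98, Kestrel's profit is π_K = (101 - (1/2)·98 - (1/2)q_K)q_K - (30q_K) = (52 - (1/2)q_K)q_K - (30q_K).
∂π_K/∂q_K = 22 - q_K = 0, so q_K = 22.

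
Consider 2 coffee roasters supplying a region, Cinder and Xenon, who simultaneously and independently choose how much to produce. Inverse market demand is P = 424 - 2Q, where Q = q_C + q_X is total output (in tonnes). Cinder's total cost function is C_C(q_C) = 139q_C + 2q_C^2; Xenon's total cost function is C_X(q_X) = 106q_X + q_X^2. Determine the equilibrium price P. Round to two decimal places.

Cinder's profit: π_C = (424 - 2Q)q_C - (139q_C + 2q_C²). Setting ∂π_C/∂q_C = 0: 285 - 8q_C - 2(q_X) = 0.
Xenon's profit: π_X = (424 - 2Q)q_X - (106q_X + q_X²). Setting ∂π_X/∂q_X = 0: 318 - 6q_X - 2(q_C) = 0.
So q_C = (285 - 2q_X)/8 and q_X = (318 - 2q_C)/6.
Solving the pair: q_C = 537/22, q_X = 987/22.
Total output Q = 762/11, so price P = 424 - 2·(762/11) = 285.4545.

285.45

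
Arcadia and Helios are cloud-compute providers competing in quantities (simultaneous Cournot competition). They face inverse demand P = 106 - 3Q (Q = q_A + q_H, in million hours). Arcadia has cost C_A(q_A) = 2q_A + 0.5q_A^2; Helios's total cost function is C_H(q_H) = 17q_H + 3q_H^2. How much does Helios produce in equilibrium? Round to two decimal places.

Arcadia's profit: π_A = (106 - 3Q)q_A - (2q_A + (1/2)q_A²). Setting ∂π_A/∂q_A = 0: 104 - 7q_A - 3(q_H) = 0.
Helios's profit: π_H = (106 - 3Q)q_H - (17q_H + 3q_H²). Setting ∂π_H/∂q_H = 0: 89 - 12q_H - 3(q_A) = 0.
Best responses: q_A = (104 - 3q_H)/7, q_H = (89 - 3q_A)/12.
Substituting one into the other gives q_A = 327/25 and q_H = 311/75.

4.15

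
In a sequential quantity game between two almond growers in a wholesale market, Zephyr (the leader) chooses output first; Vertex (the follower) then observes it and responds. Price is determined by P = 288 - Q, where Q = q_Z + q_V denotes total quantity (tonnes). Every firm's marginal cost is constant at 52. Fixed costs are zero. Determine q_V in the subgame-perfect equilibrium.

59

The follower Vertex best-responds to any q_Z: π_V = (288 - Q)q_V - 52q_V.
∂π_V/∂q_V = 236 - q_Z - 2q_V = 0 gives the reaction function q_V = (236 - q_Z)/2.
Zephyr substitutes q_V(q_Z) into its own profit: π_Z = q_Z(288 - q_Z - (236 - q_Z)/2) - 52q_Z = (170 - (1/2)q_Z)q_Z - 52q_Z.
The leader's first-order condition 118 - q_Z = 0 yields q_Z = 118.
Then q_V = (236 - 118)/2 = 59.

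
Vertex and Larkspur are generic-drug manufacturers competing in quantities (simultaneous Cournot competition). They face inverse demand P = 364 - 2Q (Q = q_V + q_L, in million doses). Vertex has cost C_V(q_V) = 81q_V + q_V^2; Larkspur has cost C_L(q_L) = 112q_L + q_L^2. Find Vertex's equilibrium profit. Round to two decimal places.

Vertex's profit: π_V = (364 - 2Q)q_V - (81q_V + q_V²). Setting ∂π_V/∂q_V = 0: 283 - 6q_V - 2(q_L) = 0.
Larkspur's profit: π_L = (364 - 2Q)q_L - (112q_L + q_L²). Setting ∂π_L/∂q_L = 0: 252 - 6q_L - 2(q_V) = 0.
So q_V = (283 - 2q_L)/6 and q_L = (252 - 2q_V)/6.
Substituting one into the other gives q_V = 597/16 and q_L = 473/16.
Price P = 364 - 2·(535/8) = 921/4.
Vertex's profit: (921/4)·(597/16) - 81·(597/16) - (597/16)² = 4176.6680.

4176.67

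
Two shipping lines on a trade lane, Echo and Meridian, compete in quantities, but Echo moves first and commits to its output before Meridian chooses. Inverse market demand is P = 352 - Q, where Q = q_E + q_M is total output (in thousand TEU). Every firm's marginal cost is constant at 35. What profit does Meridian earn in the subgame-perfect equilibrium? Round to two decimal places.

6280.56

The follower Meridian best-responds to any q_E: π_M = (352 - Q)q_M - 35q_M.
∂π_M/∂q_M = 317 - q_E - 2q_M = 0 gives the reaction function q_M = (317 - q_E)/2.
The leader anticipates this reaction. Substituting into P = 352 - Q gives P = 387/2 - (1/2)q_E, so π_E = (387/2 - (1/2)q_E)q_E - 35q_E.
Maximising: ∂π_E/∂q_E = 317/2 - q_E = 0, giving q_E = 317/2.
Then q_M = (317 - 317/2)/2 = 317/4.
Price P = 352 - 951/4 = 457/4.
Meridian's profit: (457/4 - 35)·(317/4) = 6280.5625.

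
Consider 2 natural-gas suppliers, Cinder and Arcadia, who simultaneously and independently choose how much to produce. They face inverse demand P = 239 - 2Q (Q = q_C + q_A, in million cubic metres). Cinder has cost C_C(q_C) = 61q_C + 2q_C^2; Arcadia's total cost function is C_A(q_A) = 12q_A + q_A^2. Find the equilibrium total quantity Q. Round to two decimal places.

Cinder's profit: π_C = (239 - 2Q)q_C - (61q_C + 2q_C²). Setting ∂π_C/∂q_C = 0: 178 - 8q_C - 2(q_A) = 0.
Arcadia's profit: π_A = (239 - 2Q)q_A - (12q_A + q_A²). Setting ∂π_A/∂q_A = 0: 227 - 6q_A - 2(q_C) = 0.
Rearranging gives the reaction functions q_C = (178 - 2q_A)/8 and q_A = (227 - 2q_C)/6.
Substituting one into the other gives q_C = 307/22 and q_A = 365/11.
Total output Q = 307/22 + 365/11 = 1037/22.

47.14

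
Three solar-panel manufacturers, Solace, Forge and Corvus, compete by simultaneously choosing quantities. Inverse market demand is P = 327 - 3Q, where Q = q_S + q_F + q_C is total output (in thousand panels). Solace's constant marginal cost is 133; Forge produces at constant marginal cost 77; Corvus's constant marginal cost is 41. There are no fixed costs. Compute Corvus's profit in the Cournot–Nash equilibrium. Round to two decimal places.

3570.75

Solace's profit: π_S = (327 - 3Q)q_S - (133q_S). Setting ∂π_S/∂q_S = 0: 194 - 6q_S - 3(q_F + q_C) = 0.
Forge's first-order condition: 250 - 6q_F - 3(q_S + q_C) = 0.
Corvus's first-order condition: 286 - 6q_C - 3(q_S + q_F) = 0.
Adding the 3 first-order conditions: 730 − 12Q = 0, so Q = 365/6.
Back-substituting: q_S = (194 − 365/2)/3 = 23/6, q_F = (250 − 365/2)/3 = 45/2, q_C = (286 − 365/2)/3 = 69/2.
Price P = 327 - 3·(365/6) = 289/2.
Corvus's profit: (289/2 - 41)·(69/2) = 3570.7500.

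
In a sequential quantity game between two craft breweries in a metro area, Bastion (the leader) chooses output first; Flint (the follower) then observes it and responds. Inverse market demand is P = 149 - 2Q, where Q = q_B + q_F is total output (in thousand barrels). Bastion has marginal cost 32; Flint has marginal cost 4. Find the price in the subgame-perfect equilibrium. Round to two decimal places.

The follower Flint best-responds to any q_B: π_F = (149 - 2Q)q_F - 4q_F.
∂π_F/∂q_F = 145 - 2q_B - 4q_F = 0 gives the reaction function q_F = (145 - 2q_B)/4.
Bastion substitutes q_F(q_B) into its own profit: π_B = q_B(149 - 2q_B - (145 - 2q_B)/2) - 32q_B = (153/2 - q_B)q_B - 32q_B.
The leader's first-order condition 89/2 - 2q_B = 0 yields q_B = 89/4.
Then q_F = (145 - 2·(89/4))/4 = 201/8.
Total output Q = 379/8, so price P = 149 - 2·(379/8) = 217/4.

54.25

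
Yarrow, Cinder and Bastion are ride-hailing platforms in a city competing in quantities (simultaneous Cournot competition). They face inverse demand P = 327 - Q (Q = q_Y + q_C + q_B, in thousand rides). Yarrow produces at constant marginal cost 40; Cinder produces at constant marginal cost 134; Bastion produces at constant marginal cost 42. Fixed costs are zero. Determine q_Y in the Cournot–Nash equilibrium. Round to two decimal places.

Yarrow's profit: π_Y = (327 - Q)q_Y - (40q_Y). Setting ∂π_Y/∂q_Y = 0: 287 - 2q_Y - (q_C + q_B) = 0.
Cinder's first-order condition: 193 - 2q_C - (q_Y + q_B) = 0.
Bastion's first-order condition: 285 - 2q_B - (q_Y + q_C) = 0.
Adding the 3 conditions: 765 − 2Q − 2Q = 0, i.e. Q = 765/4.
Back-substituting: q_Y = (287 − 765/4) = 383/4, q_C = (193 − 765/4) = 7/4, q_B = (285 − 765/4) = 375/4.

95.75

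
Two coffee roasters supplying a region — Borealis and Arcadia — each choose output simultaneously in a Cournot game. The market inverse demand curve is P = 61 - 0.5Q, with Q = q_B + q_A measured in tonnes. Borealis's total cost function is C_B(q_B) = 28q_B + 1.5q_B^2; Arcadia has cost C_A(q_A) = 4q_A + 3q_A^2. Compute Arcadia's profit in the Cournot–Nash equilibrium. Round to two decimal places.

203.31

Borealis's profit: π_B = (61 - 0.5Q)q_B - (28q_B + (3/2)q_B²). Setting ∂π_B/∂q_B = 0: 33 - 4q_B - (1/2)(q_A) = 0.
Arcadia's first-order condition: 57 - 7q_A - (1/2)(q_B) = 0.
Rearranging gives the reaction functions q_B = (33 - (1/2)q_A)/4 and q_A = (57 - (1/2)q_B)/7.
Solving the pair: q_B = 270/37, q_A = 282/37.
Price P = 61 - (1/2)·(552/37) = 1981/37.
Arcadia's profit: (1981/37)·(282/37) - 4·(282/37) - 3(282/37)² = 203.3119.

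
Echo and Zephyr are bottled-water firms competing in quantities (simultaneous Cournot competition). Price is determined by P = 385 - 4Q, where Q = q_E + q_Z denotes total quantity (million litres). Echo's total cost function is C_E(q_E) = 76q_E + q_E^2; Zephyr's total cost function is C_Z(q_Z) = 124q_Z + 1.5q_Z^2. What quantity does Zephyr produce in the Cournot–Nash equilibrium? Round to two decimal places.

Echo's profit: π_E = (385 - 4Q)q_E - (76q_E + q_E²). Setting ∂π_E/∂q_E = 0: 309 - 10q_E - 4(q_Z) = 0.
Zephyr's profit: π_Z = (385 - 4Q)q_Z - (124q_Z + (3/2)q_Z²). Setting ∂π_Z/∂q_Z = 0: 261 - 11q_Z - 4(q_E) = 0.
So q_E = (309 - 4q_Z)/10 and q_Z = (261 - 4q_E)/11.
Solving the pair: q_E = 25.0532, q_Z = 687/47.

14.62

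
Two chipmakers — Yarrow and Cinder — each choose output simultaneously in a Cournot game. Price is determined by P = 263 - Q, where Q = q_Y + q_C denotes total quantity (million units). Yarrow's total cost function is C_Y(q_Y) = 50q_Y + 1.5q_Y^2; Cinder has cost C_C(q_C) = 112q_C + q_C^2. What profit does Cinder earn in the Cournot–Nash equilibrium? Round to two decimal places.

1627.50

Yarrow's profit: π_Y = (263 - Q)q_Y - (50q_Y + (3/2)q_Y²). Setting ∂π_Y/∂q_Y = 0: 213 - 5q_Y - (q_C) = 0.
Cinder's profit: π_C = (263 - Q)q_C - (112q_C + q_C²). Setting ∂π_C/∂q_C = 0: 151 - 4q_C - (q_Y) = 0.
So q_Y = (213 - q_C)/5 and q_C = (151 - q_Y)/4.
Substituting one into the other gives q_Y = 701/19 and q_C = 542/19.
Price P = 263 - 1243/19 = 197.5789.
Cinder's profit: 197.5789·(542/19) - 112·(542/19) - (542/19)² = 1627.5014.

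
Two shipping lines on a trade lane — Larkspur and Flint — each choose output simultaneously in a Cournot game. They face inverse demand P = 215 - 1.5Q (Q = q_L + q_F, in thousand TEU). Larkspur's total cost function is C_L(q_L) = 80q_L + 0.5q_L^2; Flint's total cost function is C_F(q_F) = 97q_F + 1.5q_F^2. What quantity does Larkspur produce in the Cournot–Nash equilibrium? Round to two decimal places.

Larkspur's profit: π_L = (215 - 1.5Q)q_L - (80q_L + (1/2)q_L²). Setting ∂π_L/∂q_L = 0: 135 - 4q_L - (3/2)(q_F) = 0.
Flint's first-order condition: 118 - 6q_F - (3/2)(q_L) = 0.
Rearranging gives the reaction functions q_L = (135 - (3/2)q_F)/4 and q_F = (118 - (3/2)q_L)/6.
Substituting one into the other gives q_L = 844/29 and q_F = 1078/87.

29.10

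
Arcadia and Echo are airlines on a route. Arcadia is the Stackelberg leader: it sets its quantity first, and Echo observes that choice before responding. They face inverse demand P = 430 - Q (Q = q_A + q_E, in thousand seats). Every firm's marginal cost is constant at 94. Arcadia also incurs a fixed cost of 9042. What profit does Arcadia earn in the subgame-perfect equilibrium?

5070

The follower Echo best-responds to any q_A: π_E = (430 - Q)q_E - 94q_E.
Follower FOC: 336 - q_A - 2q_E = 0, so q_E(q_A) = (336 - q_A)/2.
The leader anticipates this reaction. Substituting into P = 430 - Q gives P = 262 - (1/2)q_A, so π_A = (262 - (1/2)q_A)q_A - 94q_A.
Maximising: ∂π_A/∂q_A = 168 - q_A = 0, giving q_A = 168.
Then q_E = (336 - 168)/2 = 84.
Price P = 430 - 252 = 178.
Arcadia's profit: (178 - 94)·168 - 9042 = 5070.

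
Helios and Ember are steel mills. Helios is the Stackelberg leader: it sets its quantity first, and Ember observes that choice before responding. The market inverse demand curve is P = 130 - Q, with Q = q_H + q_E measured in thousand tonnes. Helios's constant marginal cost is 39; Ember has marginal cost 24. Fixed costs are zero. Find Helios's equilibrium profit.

Solve by backward induction. Given q_H, the follower Ember maximises π_E = (130 - q_H - q_E)q_E - 24q_E.
Follower FOC: 106 - q_H - 2q_E = 0, so q_E(q_H) = (106 - q_H)/2.
Helios substitutes q_E(q_H) into its own profit: π_H = q_H(130 - q_H - (106 - q_H)/2) - 39q_H = (77 - (1/2)q_H)q_H - 39q_H.
Leader FOC: 38 - q_H = 0, so q_H = 38.
Then q_E = (106 - 38)/2 = 34.
Price P = 130 - 72 = 58.
Helios's profit: (58 - 39)·38 = 722.

722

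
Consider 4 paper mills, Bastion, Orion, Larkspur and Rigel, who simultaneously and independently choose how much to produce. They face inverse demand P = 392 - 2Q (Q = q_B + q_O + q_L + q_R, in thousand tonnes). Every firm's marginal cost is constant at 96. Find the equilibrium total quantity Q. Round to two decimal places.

118.40

Each firm earns π_i = (392 - 2Q)q_i - 96q_i.
First-order condition (treating rivals' output as given): 296 - 4q_i - 2·Σ_{j≠i} q_j = 0.
By symmetry each firm produces the same amount; substituting Σ_{j≠i} q_j = 3q_i yields q_i = 296/10 = 148/5.
Total output Q = 148/5 + 148/5 + 148/5 + 148/5 = 592/5.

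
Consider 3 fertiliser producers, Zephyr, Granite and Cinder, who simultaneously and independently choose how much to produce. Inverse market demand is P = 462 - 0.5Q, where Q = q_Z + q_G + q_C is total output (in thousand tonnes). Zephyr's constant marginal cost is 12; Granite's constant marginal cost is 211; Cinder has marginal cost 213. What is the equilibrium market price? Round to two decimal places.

Zephyr's profit: π_Z = (462 - 0.5Q)q_Z - (12q_Z). Setting ∂π_Z/∂q_Z = 0: 450 - q_Z - (1/2)(q_G + q_C) = 0.
Granite's profit: π_G = (462 - 0.5Q)q_G - (211q_G). Setting ∂π_G/∂q_G = 0: 251 - q_G - (1/2)(q_Z + q_C) = 0.
Cinder's first-order condition: 249 - q_C - (1/2)(q_Z + q_G) = 0.
Summing all 3 equations gives 950 − 2Q = 0, hence Q = 475.
Back-substituting: q_Z = (450 − 475/2)/(1/2) = 425, q_G = (251 − 475/2)/(1/2) = 27, q_C = (249 − 475/2)/(1/2) = 23.
Total output Q = 475, so price P = 462 - (1/2)·475 = 449/2.

224.50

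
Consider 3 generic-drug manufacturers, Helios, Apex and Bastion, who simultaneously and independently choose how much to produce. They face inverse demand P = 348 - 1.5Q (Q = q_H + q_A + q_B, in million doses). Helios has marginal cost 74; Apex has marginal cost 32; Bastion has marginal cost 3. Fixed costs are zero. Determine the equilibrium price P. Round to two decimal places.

Helios's profit: π_H = (348 - 1.5Q)q_H - (74q_H). Setting ∂π_H/∂q_H = 0: 274 - 3q_H - (3/2)(q_A + q_B) = 0.
Apex's profit: π_A = (348 - 1.5Q)q_A - (32q_A). Setting ∂π_A/∂q_A = 0: 316 - 3q_A - (3/2)(q_H + q_B) = 0.
Bastion's profit: π_B = (348 - 1.5Q)q_B - (3q_B). Setting ∂π_B/∂q_B = 0: 345 - 3q_B - (3/2)(q_H + q_A) = 0.
Summing all 3 equations gives 935 − 6Q = 0, hence Q = 935/6.
Back-substituting: q_H = (274 − 935/4)/(3/2) = 161/6, q_A = (316 − 935/4)/(3/2) = 329/6, q_B = (345 − 935/4)/(3/2) = 445/6.
Total output Q = 935/6, so price P = 348 - (3/2)·(935/6) = 457/4.

114.25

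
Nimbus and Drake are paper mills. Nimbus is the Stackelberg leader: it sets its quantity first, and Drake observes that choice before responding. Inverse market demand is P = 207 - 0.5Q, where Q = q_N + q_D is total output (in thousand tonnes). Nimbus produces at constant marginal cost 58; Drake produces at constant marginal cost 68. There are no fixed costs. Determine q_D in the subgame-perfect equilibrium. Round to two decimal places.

The follower Drake best-responds to any q_N: π_D = (207 - 0.5Q)q_D - 68q_D.
Follower FOC: 139 - (1/2)q_N - q_D = 0, so q_D(q_N) = (139 - (1/2)q_N).
Nimbus substitutes q_D(q_N) into its own profit: π_N = q_N(207 - (1/2)q_N - (139 - (1/2)q_N)/2) - 58q_N = (275/2 - (1/4)q_N)q_N - 58q_N.
Leader FOC: 159/2 - (1/2)q_N = 0, so q_N = 159.
Then q_D = (139 - (1/2)·159) = 119/2.

59.50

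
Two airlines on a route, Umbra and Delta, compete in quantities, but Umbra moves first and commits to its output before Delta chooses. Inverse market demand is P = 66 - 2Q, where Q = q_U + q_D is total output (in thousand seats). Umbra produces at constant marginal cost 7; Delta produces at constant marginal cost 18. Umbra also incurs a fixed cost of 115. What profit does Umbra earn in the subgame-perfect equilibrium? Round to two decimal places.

The follower Delta best-responds to any q_U: π_D = (66 - 2Q)q_D - 18q_D.
Follower FOC: 48 - 2q_U - 4q_D = 0, so q_D(q_U) = (48 - 2q_U)/4.
The leader anticipates this reaction. Substituting into P = 66 - 2Q gives P = 42 - q_U, so π_U = (42 - q_U)q_U - 7q_U.
Leader FOC: 35 - 2q_U = 0, so q_U = 35/2.
Then q_D = (48 - 2·(35/2))/4 = 13/4.
Price P = 66 - 2·(83/4) = 49/2.
Umbra's profit: (49/2 - 7)·(35/2) - 115 = 765/4.

191.25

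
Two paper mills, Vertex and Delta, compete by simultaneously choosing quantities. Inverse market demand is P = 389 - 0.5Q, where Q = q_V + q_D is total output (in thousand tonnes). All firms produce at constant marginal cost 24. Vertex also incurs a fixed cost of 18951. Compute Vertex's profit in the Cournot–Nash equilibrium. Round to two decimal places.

10654.56

Each firm earns π_i = (389 - 0.5Q)q_i - 24q_i.
Setting ∂π_i/∂q_i = 0 with rivals' quantities fixed: 365 - q_i - (1/2)q_j = 0.
With identical firms every q_j equals q_i, so q_j = q_i and 365 = (3/2)q_i, giving q_i = 730/3.
Price P = 389 - (1/2)·(1460/3) = 437/3.
Vertex's profit: (437/3 - 24)·(730/3) - 18951 = 10654.5556.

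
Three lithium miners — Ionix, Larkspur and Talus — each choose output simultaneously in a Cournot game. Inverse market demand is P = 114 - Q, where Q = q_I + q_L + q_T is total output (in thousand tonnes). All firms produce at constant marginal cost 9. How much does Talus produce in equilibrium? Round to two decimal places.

26.25

Each firm earns π_i = (114 - Q)q_i - 9q_i.
First-order condition (treating rivals' output as given): 105 - 2q_i - Σ_{j≠i} q_j = 0.
With identical firms every q_j equals q_i, so Σ_{j≠i} q_j = 2q_i and 105 = 4q_i, giving q_i = 105/4.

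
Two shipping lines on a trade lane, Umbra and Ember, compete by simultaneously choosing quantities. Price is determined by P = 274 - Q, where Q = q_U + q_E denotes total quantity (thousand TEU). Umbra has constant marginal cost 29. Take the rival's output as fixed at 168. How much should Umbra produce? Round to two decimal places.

With the rival's output fixed at 168, Umbra's profit is π_U = (274 - 168 - q_U)q_U - (29q_U) = (106 - q_U)q_U - (29q_U).
∂π_U/∂q_U = 77 - 2q_U = 0, so q_U = 77/2.

38.50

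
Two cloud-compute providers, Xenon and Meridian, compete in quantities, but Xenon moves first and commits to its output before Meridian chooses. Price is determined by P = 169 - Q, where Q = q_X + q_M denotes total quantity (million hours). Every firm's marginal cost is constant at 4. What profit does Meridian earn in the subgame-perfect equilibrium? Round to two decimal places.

Solve by backward induction. Given q_X, the follower Meridian maximises π_M = (169 - q_X - q_M)q_M - 4q_M.
Setting the follower's marginal profit to zero, 165 - q_X - 2q_M = 0, i.e. q_M = (165 - q_X)/2.
Xenon substitutes q_M(q_X) into its own profit: π_X = q_X(169 - q_X - (165 - q_X)/2) - 4q_X = (173/2 - (1/2)q_X)q_X - 4q_X.
Maximising: ∂π_X/∂q_X = 165/2 - q_X = 0, giving q_X = 165/2.
Then q_M = (165 - 165/2)/2 = 165/4.
Price P = 169 - 495/4 = 181/4.
Meridian's profit: (181/4 - 4)·(165/4) = 1701.5625.

1701.56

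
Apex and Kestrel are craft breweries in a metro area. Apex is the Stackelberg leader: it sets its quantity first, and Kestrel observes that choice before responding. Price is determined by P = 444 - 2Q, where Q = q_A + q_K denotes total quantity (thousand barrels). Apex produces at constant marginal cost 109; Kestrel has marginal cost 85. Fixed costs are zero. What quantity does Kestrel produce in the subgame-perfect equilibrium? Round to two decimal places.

50.88

The follower Kestrel best-responds to any q_A: π_K = (444 - 2Q)q_K - 85q_K.
Setting the follower's marginal profit to zero, 359 - 2q_A - 4q_K = 0, i.e. q_K = (359 - 2q_A)/4.
Apex substitutes q_K(q_A) into its own profit: π_A = q_A(444 - 2q_A - (359 - 2q_A)/2) - 109q_A = (529/2 - q_A)q_A - 109q_A.
Maximising: ∂π_A/∂q_A = 311/2 - 2q_A = 0, giving q_A = 311/4.
Then q_K = (359 - 2·(311/4))/4 = 407/8.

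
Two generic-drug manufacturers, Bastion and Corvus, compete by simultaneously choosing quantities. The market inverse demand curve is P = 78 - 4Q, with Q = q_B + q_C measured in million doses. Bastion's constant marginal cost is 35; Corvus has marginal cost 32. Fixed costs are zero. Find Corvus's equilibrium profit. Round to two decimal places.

66.69

Bastion's profit: π_B = (78 - 4Q)q_B - (35q_B). Setting ∂π_B/∂q_B = 0: 43 - 8q_B - 4(q_C) = 0.
Corvus's profit: π_C = (78 - 4Q)q_C - (32q_C). Setting ∂π_C/∂q_C = 0: 46 - 8q_C - 4(q_B) = 0.
Rearranging gives the reaction functions q_B = (43 - 4q_C)/8 and q_C = (46 - 4q_B)/8.
Substituting one into the other gives q_B = 10/3 and q_C = 49/12.
Price P = 78 - 4·(89/12) = 145/3.
Corvus's profit: (145/3 - 32)·(49/12) = 66.6944.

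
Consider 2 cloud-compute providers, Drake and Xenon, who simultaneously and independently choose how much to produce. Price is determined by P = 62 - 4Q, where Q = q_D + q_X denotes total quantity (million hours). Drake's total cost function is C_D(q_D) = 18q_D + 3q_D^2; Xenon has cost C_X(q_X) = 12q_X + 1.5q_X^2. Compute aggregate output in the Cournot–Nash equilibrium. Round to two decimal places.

5.86

Drake's profit: π_D = (62 - 4Q)q_D - (18q_D + 3q_D²). Setting ∂π_D/∂q_D = 0: 44 - 14q_D - 4(q_X) = 0.
Xenon's first-order condition: 50 - 11q_X - 4(q_D) = 0.
So q_D = (44 - 4q_X)/14 and q_X = (50 - 4q_D)/11.
Solving the pair: q_D = 142/69, q_X = 262/69.
Total output Q = 142/69 + 262/69 = 404/69.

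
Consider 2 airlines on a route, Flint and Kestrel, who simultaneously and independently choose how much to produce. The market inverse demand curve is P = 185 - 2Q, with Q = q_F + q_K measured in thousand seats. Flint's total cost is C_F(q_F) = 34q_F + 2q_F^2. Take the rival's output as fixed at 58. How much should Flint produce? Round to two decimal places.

4.38

With the rival's output fixed at 58, Flint's profit is π_F = (185 - 2·58 - 2q_F)q_F - (34q_F + 2q_F²) = (69 - 2q_F)q_F - (34q_F + 2q_F²).
∂π_F/∂q_F = 35 - 8q_F = 0, so q_F = 35/8.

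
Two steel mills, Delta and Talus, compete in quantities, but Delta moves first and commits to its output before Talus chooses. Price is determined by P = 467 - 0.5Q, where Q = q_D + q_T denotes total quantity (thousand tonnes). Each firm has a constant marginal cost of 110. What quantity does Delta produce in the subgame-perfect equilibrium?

357

The follower Talus best-responds to any q_D: π_T = (467 - 0.5Q)q_T - 110q_T.
Follower FOC: 357 - (1/2)q_D - q_T = 0, so q_T(q_D) = (357 - (1/2)q_D).
The leader anticipates this reaction. Substituting into P = 467 - 0.5Q gives P = 577/2 - (1/4)q_D, so π_D = (577/2 - (1/4)q_D)q_D - 110q_D.
Maximising: ∂π_D/∂q_D = 357/2 - (1/2)q_D = 0, giving q_D = 357.
Then q_T = (357 - (1/2)·357) = 357/2.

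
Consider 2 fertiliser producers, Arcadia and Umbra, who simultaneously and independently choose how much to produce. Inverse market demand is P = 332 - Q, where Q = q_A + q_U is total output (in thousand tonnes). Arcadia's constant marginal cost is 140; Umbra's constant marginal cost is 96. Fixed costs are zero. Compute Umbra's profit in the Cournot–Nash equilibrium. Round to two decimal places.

Arcadia's profit: π_A = (332 - Q)q_A - (140q_A). Setting ∂π_A/∂q_A = 0: 192 - 2q_A - (q_U) = 0.
Umbra's first-order condition: 236 - 2q_U - (q_A) = 0.
Best responses: q_A = (192 - q_U)/2, q_U = (236 - q_A)/2.
Substituting one into the other gives q_A = 148/3 and q_U = 280/3.
Price P = 332 - 428/3 = 568/3.
Umbra's profit: (568/3 - 96)·(280/3) = 8711.1111.

8711.11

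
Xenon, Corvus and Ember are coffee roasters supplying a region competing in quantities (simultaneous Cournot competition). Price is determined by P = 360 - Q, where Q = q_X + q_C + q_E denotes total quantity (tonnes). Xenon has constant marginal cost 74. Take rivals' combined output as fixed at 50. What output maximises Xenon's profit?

118

With rivals' combined output fixed at 50, Xenon's profit is π_X = (360 - 50 - q_X)q_X - (74q_X) = (310 - q_X)q_X - (74q_X).
∂π_X/∂q_X = 236 - 2q_X = 0, so q_X = 118.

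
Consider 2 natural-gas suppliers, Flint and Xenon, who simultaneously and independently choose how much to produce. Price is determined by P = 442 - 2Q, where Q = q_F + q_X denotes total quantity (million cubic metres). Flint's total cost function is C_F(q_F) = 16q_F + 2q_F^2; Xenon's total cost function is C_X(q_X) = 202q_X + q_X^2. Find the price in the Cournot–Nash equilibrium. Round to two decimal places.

299.09

Flint's profit: π_F = (442 - 2Q)q_F - (16q_F + 2q_F²). Setting ∂π_F/∂q_F = 0: 426 - 8q_F - 2(q_X) = 0.
Xenon's profit: π_X = (442 - 2Q)q_X - (202q_X + q_X²). Setting ∂π_X/∂q_X = 0: 240 - 6q_X - 2(q_F) = 0.
So q_F = (426 - 2q_X)/8 and q_X = (240 - 2q_F)/6.
Solving the pair: q_F = 519/11, q_X = 267/11.
Total output Q = 786/11, so price P = 442 - 2·(786/11) = 299.0909.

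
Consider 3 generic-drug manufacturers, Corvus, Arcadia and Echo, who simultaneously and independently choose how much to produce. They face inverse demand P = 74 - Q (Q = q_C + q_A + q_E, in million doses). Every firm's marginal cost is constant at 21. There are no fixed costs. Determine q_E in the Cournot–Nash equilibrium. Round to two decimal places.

A representative firm's profit is π_i = q_i(74 - Q) - 21q_i.
Setting ∂π_i/∂q_i = 0 with rivals' quantities fixed: 53 - 2q_i - Σ_{j≠i} q_j = 0.
By symmetry each firm produces the same amount; substituting Σ_{j≠i} q_j = 2q_i yields q_i = 53/4.

13.25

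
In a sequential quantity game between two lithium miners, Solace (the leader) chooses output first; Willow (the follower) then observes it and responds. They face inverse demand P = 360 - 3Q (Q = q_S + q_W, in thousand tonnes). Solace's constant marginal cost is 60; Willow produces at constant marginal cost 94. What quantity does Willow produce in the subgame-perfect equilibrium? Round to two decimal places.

16.50

The follower Willow best-responds to any q_S: π_W = (360 - 3Q)q_W - 94q_W.
∂π_W/∂q_W = 266 - 3q_S - 6q_W = 0 gives the reaction function q_W = (266 - 3q_S)/6.
The leader anticipates this reaction. Substituting into P = 360 - 3Q gives P = 227 - (3/2)q_S, so π_S = (227 - (3/2)q_S)q_S - 60q_S.
Maximising: ∂π_S/∂q_S = 167 - 3q_S = 0, giving q_S = 167/3.
Then q_W = (266 - 3·(167/3))/6 = 33/2.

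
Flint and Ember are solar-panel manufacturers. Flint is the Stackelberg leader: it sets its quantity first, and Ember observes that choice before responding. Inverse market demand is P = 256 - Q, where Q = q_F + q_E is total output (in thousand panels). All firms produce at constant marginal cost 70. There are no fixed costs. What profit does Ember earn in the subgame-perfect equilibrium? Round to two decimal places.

Solve by backward induction. Given q_F, the follower Ember maximises π_E = (256 - q_F - q_E)q_E - 70q_E.
∂π_E/∂q_E = 186 - q_F - 2q_E = 0 gives the reaction function q_E = (186 - q_F)/2.
Flint substitutes q_E(q_F) into its own profit: π_F = q_F(256 - q_F - (186 - q_F)/2) - 70q_F = (163 - (1/2)q_F)q_F - 70q_F.
Maximising: ∂π_F/∂q_F = 93 - q_F = 0, giving q_F = 93.
Then q_E = (186 - 93)/2 = 93/2.
Price P = 256 - 279/2 = 233/2.
Ember's profit: (233/2 - 70)·(93/2) = 2162.2500.

2162.25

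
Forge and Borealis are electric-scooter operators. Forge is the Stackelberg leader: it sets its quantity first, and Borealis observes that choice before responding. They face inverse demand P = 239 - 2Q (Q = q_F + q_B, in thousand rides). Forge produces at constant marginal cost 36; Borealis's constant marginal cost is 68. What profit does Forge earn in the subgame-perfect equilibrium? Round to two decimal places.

3451.56

Solve by backward induction. Given q_F, the follower Borealis maximises π_B = (239 - 2q_F - 2q_B)q_B - 68q_B.
Setting the follower's marginal profit to zero, 171 - 2q_F - 4q_B = 0, i.e. q_B = (171 - 2q_F)/4.
Forge substitutes q_B(q_F) into its own profit: π_F = q_F(239 - 2q_F - (171 - 2q_F)/2) - 36q_F = (307/2 - q_F)q_F - 36q_F.
Maximising: ∂π_F/∂q_F = 235/2 - 2q_F = 0, giving q_F = 235/4.
Then q_B = (171 - 2·(235/4))/4 = 107/8.
Price P = 239 - 2·(577/8) = 379/4.
Forge's profit: (379/4 - 36)·(235/4) = 3451.5625.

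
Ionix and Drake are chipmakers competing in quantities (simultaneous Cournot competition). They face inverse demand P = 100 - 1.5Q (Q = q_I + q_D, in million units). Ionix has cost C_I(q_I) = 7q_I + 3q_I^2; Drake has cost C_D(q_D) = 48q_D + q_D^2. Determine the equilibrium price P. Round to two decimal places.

Ionix's profit: π_I = (100 - 1.5Q)q_I - (7q_I + 3q_I²). Setting ∂π_I/∂q_I = 0: 93 - 9q_I - (3/2)(q_D) = 0.
Drake's profit: π_D = (100 - 1.5Q)q_D - (48q_D + q_D²). Setting ∂π_D/∂q_D = 0: 52 - 5q_D - (3/2)(q_I) = 0.
Rearranging gives the reaction functions q_I = (93 - (3/2)q_D)/9 and q_D = (52 - (3/2)q_I)/5.
Substituting one into the other gives q_I = 172/19 and q_D = 146/19.
Total output Q = 318/19, so price P = 100 - (3/2)·(318/19) = 1423/19.

74.89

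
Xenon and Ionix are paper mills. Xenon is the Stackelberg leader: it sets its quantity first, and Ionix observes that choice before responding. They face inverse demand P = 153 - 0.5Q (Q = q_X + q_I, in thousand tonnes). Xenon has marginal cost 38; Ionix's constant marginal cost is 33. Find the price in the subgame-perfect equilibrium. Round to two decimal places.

65.50

The follower Ionix best-responds to any q_X: π_I = (153 - 0.5Q)q_I - 33q_I.
∂π_I/∂q_I = 120 - (1/2)q_X - q_I = 0 gives the reaction function q_I = (120 - (1/2)q_X).
The leader anticipates this reaction. Substituting into P = 153 - 0.5Q gives P = 93 - (1/4)q_X, so π_X = (93 - (1/4)q_X)q_X - 38q_X.
The leader's first-order condition 55 - (1/2)q_X = 0 yields q_X = 110.
Then q_I = (120 - (1/2)·110) = 65.
Total output Q = 175, so price P = 153 - (1/2)·175 = 131/2.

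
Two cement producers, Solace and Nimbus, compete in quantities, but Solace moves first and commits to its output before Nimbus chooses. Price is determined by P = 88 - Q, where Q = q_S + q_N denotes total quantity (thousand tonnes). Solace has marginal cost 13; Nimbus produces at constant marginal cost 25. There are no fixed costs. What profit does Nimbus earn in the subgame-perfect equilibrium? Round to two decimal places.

95.06

The follower Nimbus best-responds to any q_S: π_N = (88 - Q)q_N - 25q_N.
∂π_N/∂q_N = 63 - q_S - 2q_N = 0 gives the reaction function q_N = (63 - q_S)/2.
The leader anticipates this reaction. Substituting into P = 88 - Q gives P = 113/2 - (1/2)q_S, so π_S = (113/2 - (1/2)q_S)q_S - 13q_S.
The leader's first-order condition 87/2 - q_S = 0 yields q_S = 87/2.
Then q_N = (63 - 87/2)/2 = 39/4.
Price P = 88 - 213/4 = 139/4.
Nimbus's profit: (139/4 - 25)·(39/4) = 1521/16.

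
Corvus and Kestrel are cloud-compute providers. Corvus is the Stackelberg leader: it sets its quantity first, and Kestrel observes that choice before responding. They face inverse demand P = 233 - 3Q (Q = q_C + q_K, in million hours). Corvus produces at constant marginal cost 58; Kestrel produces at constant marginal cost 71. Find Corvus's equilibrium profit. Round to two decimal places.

The follower Kestrel best-responds to any q_C: π_K = (233 - 3Q)q_K - 71q_K.
Setting the follower's marginal profit to zero, 162 - 3q_C - 6q_K = 0, i.e. q_K = (162 - 3q_C)/6.
Corvus substitutes q_K(q_C) into its own profit: π_C = q_C(233 - 3q_C - (162 - 3q_C)/2) - 58q_C = (152 - (3/2)q_C)q_C - 58q_C.
Leader FOC: 94 - 3q_C = 0, so q_C = 94/3.
Then q_K = (162 - 3·(94/3))/6 = 34/3.
Price P = 233 - 3·(128/3) = 105.
Corvus's profit: (105 - 58)·(94/3) = 1472.6667.

1472.67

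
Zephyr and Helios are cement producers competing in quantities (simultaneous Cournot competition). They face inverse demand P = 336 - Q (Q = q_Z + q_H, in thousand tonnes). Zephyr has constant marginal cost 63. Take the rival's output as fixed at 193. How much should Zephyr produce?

40

With the rival's output fixed at 193, Zephyr's profit is π_Z = (336 - 193 - q_Z)q_Z - (63q_Z) = (143 - q_Z)q_Z - (63q_Z).
∂π_Z/∂q_Z = 80 - 2q_Z = 0, so q_Z = 40.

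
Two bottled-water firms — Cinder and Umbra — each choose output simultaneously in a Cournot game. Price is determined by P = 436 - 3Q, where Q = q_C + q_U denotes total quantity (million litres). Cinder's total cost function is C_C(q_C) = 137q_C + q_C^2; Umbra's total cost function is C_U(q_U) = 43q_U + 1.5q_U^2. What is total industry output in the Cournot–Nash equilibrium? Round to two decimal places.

Cinder's profit: π_C = (436 - 3Q)q_C - (137q_C + q_C²). Setting ∂π_C/∂q_C = 0: 299 - 8q_C - 3(q_U) = 0.
Umbra's first-order condition: 393 - 9q_U - 3(q_C) = 0.
Rearranging gives the reaction functions q_C = (299 - 3q_U)/8 and q_U = (393 - 3q_C)/9.
Substituting one into the other gives q_C = 24 and q_U = 107/3.
Total output Q = 24 + 107/3 = 179/3.

59.67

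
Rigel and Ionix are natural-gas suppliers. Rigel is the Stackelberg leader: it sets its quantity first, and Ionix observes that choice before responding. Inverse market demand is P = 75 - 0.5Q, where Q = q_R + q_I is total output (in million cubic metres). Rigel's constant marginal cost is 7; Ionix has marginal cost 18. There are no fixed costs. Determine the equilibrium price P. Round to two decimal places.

26.75

The follower Ionix best-responds to any q_R: π_I = (75 - 0.5Q)q_I - 18q_I.
Setting the follower's marginal profit to zero, 57 - (1/2)q_R - q_I = 0, i.e. q_I = (57 - (1/2)q_R).
Rigel substitutes q_I(q_R) into its own profit: π_R = q_R(75 - (1/2)q_R - (57 - (1/2)q_R)/2) - 7q_R = (93/2 - (1/4)q_R)q_R - 7q_R.
The leader's first-order condition 79/2 - (1/2)q_R = 0 yields q_R = 79.
Then q_I = (57 - (1/2)·79) = 35/2.
Total output Q = 193/2, so price P = 75 - (1/2)·(193/2) = 107/4.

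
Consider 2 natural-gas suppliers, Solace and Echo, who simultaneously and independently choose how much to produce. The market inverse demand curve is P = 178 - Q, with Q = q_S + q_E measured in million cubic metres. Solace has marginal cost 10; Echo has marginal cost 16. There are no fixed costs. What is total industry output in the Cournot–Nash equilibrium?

Solace's profit: π_S = (178 - Q)q_S - (10q_S). Setting ∂π_S/∂q_S = 0: 168 - 2q_S - (q_E) = 0.
Echo's first-order condition: 162 - 2q_E - (q_S) = 0.
Best responses: q_S = (168 - q_E)/2, q_E = (162 - q_S)/2.
Substituting one into the other gives q_S = 58 and q_E = 52.
Total output Q = 58 + 52 = 110.

110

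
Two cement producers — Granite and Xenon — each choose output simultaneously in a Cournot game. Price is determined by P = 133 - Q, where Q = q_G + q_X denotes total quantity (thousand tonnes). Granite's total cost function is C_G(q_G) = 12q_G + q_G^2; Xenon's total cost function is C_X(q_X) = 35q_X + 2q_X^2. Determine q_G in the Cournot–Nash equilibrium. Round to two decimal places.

Granite's profit: π_G = (133 - Q)q_G - (12q_G + q_G²). Setting ∂π_G/∂q_G = 0: 121 - 4q_G - (q_X) = 0.
Xenon's profit: π_X = (133 - Q)q_X - (35q_X + 2q_X²). Setting ∂π_X/∂q_X = 0: 98 - 6q_X - (q_G) = 0.
So q_G = (121 - q_X)/4 and q_X = (98 - q_G)/6.
Solving the pair: q_G = 628/23, q_X = 271/23.

27.30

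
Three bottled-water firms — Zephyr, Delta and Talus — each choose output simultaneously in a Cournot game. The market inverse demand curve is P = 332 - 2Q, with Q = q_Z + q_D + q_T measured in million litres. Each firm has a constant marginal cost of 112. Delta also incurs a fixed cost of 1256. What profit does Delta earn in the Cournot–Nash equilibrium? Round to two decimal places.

A representative firm's profit is π_i = q_i(332 - 2Q) - 112q_i.
Setting ∂π_i/∂q_i = 0 with rivals' quantities fixed: 220 - 4q_i - 2·Σ_{j≠i} q_j = 0.
With identical firms every q_j equals q_i, so Σ_{j≠i} q_j = 2q_i and 220 = 8q_i, giving q_i = 55/2.
Price P = 332 - 2·(165/2) = 167.
Delta's profit: (167 - 112)·(55/2) - 1256 = 513/2.

256.50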